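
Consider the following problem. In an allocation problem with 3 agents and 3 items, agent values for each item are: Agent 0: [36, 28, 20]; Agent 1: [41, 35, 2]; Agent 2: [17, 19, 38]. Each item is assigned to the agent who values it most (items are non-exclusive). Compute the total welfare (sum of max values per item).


Step 1: For each item, find the maximum value among all agents.
Step 2: Item 0 -> Agent 1 (value 41)
Step 3: Item 1 -> Agent 1 (value 35)
Step 4: Item 2 -> Agent 2 (value 38)
Step 5: Total welfare = 41 + 35 + 38 = 114

114


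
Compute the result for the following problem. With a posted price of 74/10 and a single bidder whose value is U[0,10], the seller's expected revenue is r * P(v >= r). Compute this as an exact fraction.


Step 1: Posted price r = 37/5, value support [0,10]
Step 2: P(v >= r) = (10 - 37/5)/10 = 13/50
Step 3: Expected revenue = r * P(v >= r) = 37/5 * 13/50
Step 4: Revenue = 481/250

481/250


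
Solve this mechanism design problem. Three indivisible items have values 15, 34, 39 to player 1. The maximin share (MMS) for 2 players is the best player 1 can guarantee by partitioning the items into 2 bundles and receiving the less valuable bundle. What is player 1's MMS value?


Step 1: Item values = 15, 34, 39
Step 2: Enumerate all 2-bundle partitions and take the smaller bundle:
  Partition 1: {15} vs {34,39} -> bundles 15, 73; min = 15
  Partition 2: {34} vs {15,39} -> bundles 34, 54; min = 34
  Partition 3: {39} vs {15,34} -> bundles 39, 49; min = 39
Step 3: MMS = max(15, 34, 39) = 39

39


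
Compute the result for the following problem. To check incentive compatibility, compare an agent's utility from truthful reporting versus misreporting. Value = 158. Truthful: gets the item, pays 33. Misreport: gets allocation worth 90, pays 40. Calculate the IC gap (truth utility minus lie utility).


Step 1: U(truth) = value - payment = 158 - 33 = 125
Step 2: U(lie) = allocation - payment = 90 - 40 = 50
Step 3: IC gap = 125 - 50 = 75

75


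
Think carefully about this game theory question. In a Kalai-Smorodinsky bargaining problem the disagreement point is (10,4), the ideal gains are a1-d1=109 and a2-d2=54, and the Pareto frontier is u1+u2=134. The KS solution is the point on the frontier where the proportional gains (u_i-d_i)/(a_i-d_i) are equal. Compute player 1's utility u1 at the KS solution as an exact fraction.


Step 1: At the KS point, (u1-d1)/r1 = (u2-d2)/r2 = t and u1+u2 = 134
Step 2: u1 = d1 + r1*t and u2 = d2 + r2*t, so (d1 + r1*t) + (d2 + r2*t) = 134
Step 3: t = (134 - 10 - 4)/(109 + 54) = 120/163
Step 4: u1 = d1 + r1*t = 10 + 109 * 120/163 = 14710/163
Step 5: (Check: u2 = d2 + r2*t = 7132/163; u1+u2 = 14710/163 + 7132/163 = 134, on the frontier.)

14710/163


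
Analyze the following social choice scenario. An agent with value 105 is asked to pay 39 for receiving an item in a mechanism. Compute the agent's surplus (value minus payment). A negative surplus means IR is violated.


Step 1: Surplus = value - payment = 105 - 39 = 66
Step 2: IR is satisfied (surplus >= 0)

66


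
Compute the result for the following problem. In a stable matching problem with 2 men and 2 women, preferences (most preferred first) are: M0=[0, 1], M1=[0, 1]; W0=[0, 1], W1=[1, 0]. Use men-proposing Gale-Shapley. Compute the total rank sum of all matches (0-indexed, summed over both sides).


Step 1: Run Gale-Shapley (men propose, women hold best offer):
  M0 proposes to W0; she accepts
  M1 proposes to W0; rejected
  M1 proposes to W1; she accepts
Step 2: Final matching: W0-M0, W1-M1
Step 3: 0-indexed ranks (man's rank of his match, then woman's): 0 + 0 + 1 + 0
Step 4: Total rank sum = 1

1


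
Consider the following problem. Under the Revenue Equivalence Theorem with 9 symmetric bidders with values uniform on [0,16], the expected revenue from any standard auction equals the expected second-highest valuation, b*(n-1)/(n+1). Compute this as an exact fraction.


Step 1: By Revenue Equivalence, expected revenue = b*(n-1)/(n+1)
Step 2: Substituting n = 9, b = 16
Step 3: Revenue = 16*(9-1)/(9+1) = 16*8/10
Step 4: Revenue = 128/10 = 64/5

64/5


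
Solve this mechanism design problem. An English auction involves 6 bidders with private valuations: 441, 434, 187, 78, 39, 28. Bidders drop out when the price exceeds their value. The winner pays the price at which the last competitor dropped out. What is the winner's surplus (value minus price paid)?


Step 1: Identify the highest value: 441
Step 2: Identify the second-highest value: 434
Step 3: The final price = second-highest value = 434
Step 4: Surplus = 441 - 434 = 7

7


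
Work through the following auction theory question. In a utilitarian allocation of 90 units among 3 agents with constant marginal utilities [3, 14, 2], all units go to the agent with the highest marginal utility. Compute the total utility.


Step 1: The marginal utilities are [3, 14, 2]
Step 2: The highest marginal utility is 14
Step 3: All 90 units go to that agent
Step 4: Total utility = 14 * 90 = 1260

1260


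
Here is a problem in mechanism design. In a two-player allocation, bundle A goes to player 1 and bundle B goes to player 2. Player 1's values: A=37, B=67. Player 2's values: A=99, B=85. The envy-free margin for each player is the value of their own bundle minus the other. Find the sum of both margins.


Step 1: Player 1's margin = v1(A) - v1(B) = 37 - 67 = -30
Step 2: Player 2's margin = v2(B) - v2(A) = 85 - 99 = -14
Step 3: Total margin = -30 + -14 = -44

-44


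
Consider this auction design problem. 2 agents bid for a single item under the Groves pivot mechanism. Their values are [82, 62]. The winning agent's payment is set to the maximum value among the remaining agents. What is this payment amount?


Step 1: The efficient winner is agent 0 with value 82
Step 2: Other agents' values: [62]
Step 3: Pivot payment = max(others) = 62
Step 4: The winner pays 62

62


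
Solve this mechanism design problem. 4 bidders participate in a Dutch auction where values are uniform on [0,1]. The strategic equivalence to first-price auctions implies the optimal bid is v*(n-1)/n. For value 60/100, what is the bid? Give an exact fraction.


Step 1: Dutch auctions are strategically equivalent to first-price auctions
Step 2: The equilibrium bid is b(v) = v*(n-1)/n
Step 3: b = 3/5 * 3/4
Step 4: b = 9/20

9/20


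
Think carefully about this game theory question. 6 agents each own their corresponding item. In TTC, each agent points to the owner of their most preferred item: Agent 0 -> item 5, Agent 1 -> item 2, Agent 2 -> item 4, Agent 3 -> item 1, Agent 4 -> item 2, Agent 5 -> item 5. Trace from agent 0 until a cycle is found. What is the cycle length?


Step 1: Trace the pointer graph from agent 0: 0 -> 5 -> 5
Step 2: A cycle is detected when we revisit agent 5
Step 3: The cycle is: 5 -> 5
Step 4: Cycle length = 1

1


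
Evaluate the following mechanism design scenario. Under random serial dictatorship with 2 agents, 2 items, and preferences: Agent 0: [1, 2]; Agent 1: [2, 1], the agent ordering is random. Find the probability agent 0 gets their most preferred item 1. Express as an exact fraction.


Step 1: Agent 0 wants item 1
Step 2: There are 2 possible orderings of agents
Step 3: In 2 orderings, agent 0 gets item 1
Step 4: Probability = 2/2 = 1

1


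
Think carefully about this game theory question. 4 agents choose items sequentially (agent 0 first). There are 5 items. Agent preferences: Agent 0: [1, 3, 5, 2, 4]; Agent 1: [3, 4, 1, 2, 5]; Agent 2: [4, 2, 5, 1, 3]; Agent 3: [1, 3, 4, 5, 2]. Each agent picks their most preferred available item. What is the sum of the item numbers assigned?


Step 1: Agent 0 picks item 1
Step 2: Agent 1 picks item 3
Step 3: Agent 2 picks item 4
Step 4: Agent 3 picks item 5
Step 5: Sum = 1 + 3 + 4 + 5 = 13

13


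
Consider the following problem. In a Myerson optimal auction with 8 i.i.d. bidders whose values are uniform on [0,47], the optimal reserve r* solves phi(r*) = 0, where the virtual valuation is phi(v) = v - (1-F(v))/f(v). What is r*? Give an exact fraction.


Step 1: For U[0,47], F(v) = v/47 and f(v) = 1/47
Step 2: phi(v) = v - (1 - v/47)/(1/47) = v - (47 - v) = 2v - 47
Step 3: Set phi(r*) = 0: 2r* - 47 = 0
Step 4: r* = 47/2 (the number of bidders n = 8 does not enter)

47/2


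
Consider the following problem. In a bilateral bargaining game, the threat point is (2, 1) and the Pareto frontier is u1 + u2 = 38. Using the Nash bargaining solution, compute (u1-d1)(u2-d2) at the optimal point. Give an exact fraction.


Step 1: The Nash solution splits surplus symmetrically above the disagreement point
Step 2: u1 = (total + d1 - d2)/2 = (38 + 2 - 1)/2 = 39/2
Step 3: u2 = (total - d1 + d2)/2 = (38 - 2 + 1)/2 = 37/2
Step 4: Nash product = (39/2 - 2) * (37/2 - 1)
Step 5: = 35/2 * 35/2 = 1225/4

1225/4


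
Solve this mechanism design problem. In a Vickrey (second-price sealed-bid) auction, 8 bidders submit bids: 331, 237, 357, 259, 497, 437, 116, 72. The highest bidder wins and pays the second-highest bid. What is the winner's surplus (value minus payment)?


Step 1: Sort bids in descending order: 497, 437, 357, 331, 259, 237, 116, 72
Step 2: The winning bid is the highest: 497
Step 3: The payment equals the second-highest bid: 437
Step 4: Surplus = winner's bid - payment = 497 - 437 = 60

60


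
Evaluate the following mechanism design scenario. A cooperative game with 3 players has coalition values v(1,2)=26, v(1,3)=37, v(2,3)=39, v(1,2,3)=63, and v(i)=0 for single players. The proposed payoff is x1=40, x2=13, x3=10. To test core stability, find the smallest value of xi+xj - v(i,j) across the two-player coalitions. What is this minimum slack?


Step 1: Slack for coalition (1,2): x1+x2 - v12 = 53 - 26 = 27
Step 2: Slack for coalition (1,3): x1+x3 - v13 = 50 - 37 = 13
Step 3: Slack for coalition (2,3): x2+x3 - v23 = 23 - 39 = -16
Step 4: Minimum slack = min(27, 13, -16) = -16, attained by (2,3); coalition (2,3) can block (slack < 0), so the allocation is not in the core

-16


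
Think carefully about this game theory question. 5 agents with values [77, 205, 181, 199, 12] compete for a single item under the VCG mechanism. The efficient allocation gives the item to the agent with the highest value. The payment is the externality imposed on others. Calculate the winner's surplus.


Step 1: The winner is the agent with the highest value: agent 1 with value 205
Step 2: Values of other agents: [77, 181, 199, 12]
Step 3: VCG payment = max of others' values = 199
Step 4: Surplus = 205 - 199 = 6

6


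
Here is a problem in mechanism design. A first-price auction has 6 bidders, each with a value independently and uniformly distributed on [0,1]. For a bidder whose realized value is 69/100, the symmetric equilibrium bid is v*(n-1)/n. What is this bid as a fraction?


Step 1: The symmetric BNE bidding function is b(v) = v * (n-1) / n
Step 2: Substitute v = 69/100 and n = 6
Step 3: b = 69/100 * 5/6
Step 4: b = 23/40

23/40


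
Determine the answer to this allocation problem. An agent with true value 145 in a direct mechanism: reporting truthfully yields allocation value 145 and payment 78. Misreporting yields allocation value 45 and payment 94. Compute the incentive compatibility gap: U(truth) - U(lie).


Step 1: U(truth) = value - payment = 145 - 78 = 67
Step 2: U(lie) = allocation - payment = 45 - 94 = -49
Step 3: IC gap = 67 - (-49) = 116

116


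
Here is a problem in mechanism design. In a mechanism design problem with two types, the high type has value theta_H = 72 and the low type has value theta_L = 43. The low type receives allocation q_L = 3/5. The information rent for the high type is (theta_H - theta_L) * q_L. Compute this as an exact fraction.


Step 1: theta_H - theta_L = 72 - 43 = 29
Step 2: Information rent = (theta_H - theta_L) * q_L
Step 3: = 29 * 3/5
Step 4: = 87/5

87/5


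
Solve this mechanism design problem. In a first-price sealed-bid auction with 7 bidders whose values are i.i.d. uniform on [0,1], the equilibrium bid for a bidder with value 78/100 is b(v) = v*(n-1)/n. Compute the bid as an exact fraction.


Step 1: The symmetric BNE bidding function is b(v) = v * (n-1) / n
Step 2: Substitute v = 39/50 and n = 7
Step 3: b = 39/50 * 6/7
Step 4: b = 117/175

117/175


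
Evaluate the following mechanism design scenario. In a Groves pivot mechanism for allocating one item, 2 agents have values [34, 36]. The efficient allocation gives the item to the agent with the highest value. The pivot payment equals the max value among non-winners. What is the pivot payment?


Step 1: The efficient winner is agent 1 with value 36
Step 2: Other agents' values: [34]
Step 3: Pivot payment = max(others) = 34
Step 4: The winner pays 34

34


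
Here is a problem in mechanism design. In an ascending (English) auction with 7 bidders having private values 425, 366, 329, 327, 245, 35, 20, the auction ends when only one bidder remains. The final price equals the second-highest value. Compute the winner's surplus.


Step 1: Identify the highest value: 425
Step 2: Identify the second-highest value: 366
Step 3: The final price = second-highest value = 366
Step 4: Surplus = 425 - 366 = 59

59


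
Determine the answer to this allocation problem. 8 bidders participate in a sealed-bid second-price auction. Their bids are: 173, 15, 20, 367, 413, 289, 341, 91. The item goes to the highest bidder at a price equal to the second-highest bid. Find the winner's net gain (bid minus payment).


Step 1: Sort bids in descending order: 413, 367, 341, 289, 173, 91, 20, 15
Step 2: The winning bid is the highest: 413
Step 3: The payment equals the second-highest bid: 367
Step 4: Surplus = winner's bid - payment = 413 - 367 = 46

46


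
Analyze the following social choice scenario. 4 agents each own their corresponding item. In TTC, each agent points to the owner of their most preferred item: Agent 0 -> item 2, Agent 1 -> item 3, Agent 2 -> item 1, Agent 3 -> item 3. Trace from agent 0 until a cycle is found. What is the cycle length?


Step 1: Trace the pointer graph from agent 0: 0 -> 2 -> 1 -> 3 -> 3
Step 2: A cycle is detected when we revisit agent 3
Step 3: The cycle is: 3 -> 3
Step 4: Cycle length = 1

1


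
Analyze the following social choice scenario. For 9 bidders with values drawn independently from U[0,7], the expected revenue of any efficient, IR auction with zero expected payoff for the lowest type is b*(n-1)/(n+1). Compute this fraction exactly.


Step 1: By Revenue Equivalence, expected revenue = b*(n-1)/(n+1)
Step 2: Substituting n = 9, b = 7
Step 3: Revenue = 7*(9-1)/(9+1) = 7*8/10
Step 4: Revenue = 56/10 = 28/5

28/5


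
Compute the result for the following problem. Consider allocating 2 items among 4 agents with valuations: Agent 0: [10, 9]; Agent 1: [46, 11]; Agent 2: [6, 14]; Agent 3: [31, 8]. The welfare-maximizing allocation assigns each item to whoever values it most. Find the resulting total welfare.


Step 1: For each item, find the maximum value among all agents.
Step 2: Item 0 -> Agent 1 (value 46)
Step 3: Item 1 -> Agent 2 (value 14)
Step 4: Total welfare = 46 + 14 = 60

60


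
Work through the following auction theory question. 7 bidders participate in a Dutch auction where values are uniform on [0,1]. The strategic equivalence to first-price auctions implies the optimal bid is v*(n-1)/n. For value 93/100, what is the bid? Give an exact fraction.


Step 1: Dutch auctions are strategically equivalent to first-price auctions
Step 2: The equilibrium bid is b(v) = v*(n-1)/n
Step 3: b = 93/100 * 6/7
Step 4: b = 279/350

279/350


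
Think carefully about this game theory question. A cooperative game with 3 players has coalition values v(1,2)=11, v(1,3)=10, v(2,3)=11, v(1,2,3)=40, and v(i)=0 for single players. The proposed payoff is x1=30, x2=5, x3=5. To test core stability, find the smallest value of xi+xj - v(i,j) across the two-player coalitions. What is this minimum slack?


Step 1: Slack for coalition (1,2): x1+x2 - v12 = 35 - 11 = 24
Step 2: Slack for coalition (1,3): x1+x3 - v13 = 35 - 10 = 25
Step 3: Slack for coalition (2,3): x2+x3 - v23 = 10 - 11 = -1
Step 4: Minimum slack = min(24, 25, -1) = -1, attained by (2,3); coalition (2,3) can block (slack < 0), so the allocation is not in the core

-1


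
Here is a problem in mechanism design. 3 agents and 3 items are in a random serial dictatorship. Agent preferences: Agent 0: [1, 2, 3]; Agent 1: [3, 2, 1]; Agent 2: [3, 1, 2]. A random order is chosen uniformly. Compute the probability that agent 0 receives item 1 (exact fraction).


Step 1: Agent 0 wants item 1
Step 2: There are 6 possible orderings of agents
Step 3: In 5 orderings, agent 0 gets item 1
Step 4: Probability = 5/6

5/6


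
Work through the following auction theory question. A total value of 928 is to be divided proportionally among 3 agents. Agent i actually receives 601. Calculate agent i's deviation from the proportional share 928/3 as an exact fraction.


Step 1: Proportional share = 928/3
Step 2: Agent's actual allocation = 601
Step 3: Excess = 601 - 928/3 = 875/3

875/3


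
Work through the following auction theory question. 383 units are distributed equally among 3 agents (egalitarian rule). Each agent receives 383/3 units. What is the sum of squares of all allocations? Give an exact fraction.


Step 1: Each agent's share = 383/3
Step 2: Square of each share = (383/3)^2 = 146689/9
Step 3: Sum of squares = 3 * 146689/9 = 146689/3

146689/3


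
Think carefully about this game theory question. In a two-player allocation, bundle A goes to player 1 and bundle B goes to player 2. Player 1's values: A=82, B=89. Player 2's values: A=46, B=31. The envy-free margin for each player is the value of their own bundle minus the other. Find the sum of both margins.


Step 1: Player 1's margin = v1(A) - v1(B) = 82 - 89 = -7
Step 2: Player 2's margin = v2(B) - v2(A) = 31 - 46 = -15
Step 3: Total margin = -7 + -15 = -22

-22


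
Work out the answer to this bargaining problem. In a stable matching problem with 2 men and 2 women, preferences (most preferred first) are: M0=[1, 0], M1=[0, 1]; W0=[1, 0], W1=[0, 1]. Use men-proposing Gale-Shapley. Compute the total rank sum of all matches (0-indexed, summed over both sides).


Step 1: Run Gale-Shapley (men propose, women hold best offer):
  M0 proposes to W1; she accepts
  M1 proposes to W0; she accepts
Step 2: Final matching: W0-M1, W1-M0
Step 3: 0-indexed ranks (man's rank of his match, then woman's): 0 + 0 + 0 + 0
Step 4: Total rank sum = 0

0


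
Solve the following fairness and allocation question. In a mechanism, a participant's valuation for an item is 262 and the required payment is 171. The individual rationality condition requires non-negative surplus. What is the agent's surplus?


Step 1: Surplus = value - payment = 262 - 171 = 91
Step 2: IR is satisfied (surplus >= 0)

91


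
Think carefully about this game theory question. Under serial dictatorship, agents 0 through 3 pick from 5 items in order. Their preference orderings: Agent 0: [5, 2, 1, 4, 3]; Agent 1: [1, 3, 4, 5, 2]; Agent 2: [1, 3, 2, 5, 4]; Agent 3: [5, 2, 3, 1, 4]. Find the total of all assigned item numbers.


Step 1: Agent 0 picks item 5
Step 2: Agent 1 picks item 1
Step 3: Agent 2 picks item 3
Step 4: Agent 3 picks item 2
Step 5: Sum = 5 + 1 + 3 + 2 = 11

11


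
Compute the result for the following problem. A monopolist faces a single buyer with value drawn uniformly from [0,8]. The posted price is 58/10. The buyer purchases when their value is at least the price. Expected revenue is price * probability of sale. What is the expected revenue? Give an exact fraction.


Step 1: Posted price r = 29/5, value support [0,8]
Step 2: P(v >= r) = (8 - 29/5)/8 = 11/40
Step 3: Expected revenue = r * P(v >= r) = 29/5 * 11/40
Step 4: Revenue = 319/200

319/200


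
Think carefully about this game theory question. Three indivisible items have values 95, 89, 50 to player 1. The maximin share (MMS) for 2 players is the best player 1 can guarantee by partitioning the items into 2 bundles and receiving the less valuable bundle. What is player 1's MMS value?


Step 1: Item values = 95, 89, 50
Step 2: Enumerate all 2-bundle partitions and take the smaller bundle:
  Partition 1: {95} vs {89,50} -> bundles 95, 139; min = 95
  Partition 2: {89} vs {95,50} -> bundles 89, 145; min = 89
  Partition 3: {50} vs {95,89} -> bundles 50, 184; min = 50
Step 3: MMS = max(95, 89, 50) = 95

95


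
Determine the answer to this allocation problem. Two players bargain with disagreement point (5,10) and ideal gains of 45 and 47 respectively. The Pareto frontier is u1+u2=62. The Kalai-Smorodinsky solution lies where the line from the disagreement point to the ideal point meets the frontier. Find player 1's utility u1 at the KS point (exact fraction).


Step 1: At the KS point, (u1-d1)/r1 = (u2-d2)/r2 = t and u1+u2 = 62
Step 2: u1 = d1 + r1*t and u2 = d2 + r2*t, so (d1 + r1*t) + (d2 + r2*t) = 62
Step 3: t = (62 - 5 - 10)/(45 + 47) = 47/92
Step 4: u1 = d1 + r1*t = 5 + 45 * 47/92 = 2575/92
Step 5: (Check: u2 = d2 + r2*t = 3129/92; u1+u2 = 2575/92 + 3129/92 = 62, on the frontier.)

2575/92


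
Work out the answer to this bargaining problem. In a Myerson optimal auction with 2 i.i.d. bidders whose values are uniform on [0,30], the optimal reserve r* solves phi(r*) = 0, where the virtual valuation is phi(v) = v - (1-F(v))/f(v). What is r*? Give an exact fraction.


Step 1: For U[0,30], F(v) = v/30 and f(v) = 1/30
Step 2: phi(v) = v - (1 - v/30)/(1/30) = v - (30 - v) = 2v - 30
Step 3: Set phi(r*) = 0: 2r* - 30 = 0
Step 4: r* = 30/2 = 15 (the number of bidders n = 2 does not enter)

15


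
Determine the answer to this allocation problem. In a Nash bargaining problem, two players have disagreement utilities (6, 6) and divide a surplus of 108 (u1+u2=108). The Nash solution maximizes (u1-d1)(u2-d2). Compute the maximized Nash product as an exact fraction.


Step 1: The Nash solution splits surplus symmetrically above the disagreement point
Step 2: u1 = (total + d1 - d2)/2 = (108 + 6 - 6)/2 = 54
Step 3: u2 = (total - d1 + d2)/2 = (108 - 6 + 6)/2 = 54
Step 4: Nash product = (54 - 6) * (54 - 6)
Step 5: = 48 * 48 = 2304

2304


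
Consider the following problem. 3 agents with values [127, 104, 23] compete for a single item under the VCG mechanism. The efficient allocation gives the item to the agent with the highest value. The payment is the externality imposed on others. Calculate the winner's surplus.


Step 1: The winner is the agent with the highest value: agent 0 with value 127
Step 2: Values of other agents: [104, 23]
Step 3: VCG payment = max of others' values = 104
Step 4: Surplus = 127 - 104 = 23

23


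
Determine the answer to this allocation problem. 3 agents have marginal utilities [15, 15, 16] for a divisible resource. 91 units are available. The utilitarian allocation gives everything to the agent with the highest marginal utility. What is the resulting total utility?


Step 1: The marginal utilities are [15, 15, 16]
Step 2: The highest marginal utility is 16
Step 3: All 91 units go to that agent
Step 4: Total utility = 16 * 91 = 1456

1456


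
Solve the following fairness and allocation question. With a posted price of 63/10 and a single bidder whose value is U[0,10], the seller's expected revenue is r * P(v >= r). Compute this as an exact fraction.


Step 1: Posted price r = 63/10, value support [0,10]
Step 2: P(v >= r) = (10 - 63/10)/10 = 37/100
Step 3: Expected revenue = r * P(v >= r) = 63/10 * 37/100
Step 4: Revenue = 2331/1000

2331/1000


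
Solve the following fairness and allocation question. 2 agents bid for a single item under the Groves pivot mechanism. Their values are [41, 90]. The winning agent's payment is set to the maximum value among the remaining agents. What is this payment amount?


Step 1: The efficient winner is agent 1 with value 90
Step 2: Other agents' values: [41]
Step 3: Pivot payment = max(others) = 41
Step 4: The winner pays 41

41


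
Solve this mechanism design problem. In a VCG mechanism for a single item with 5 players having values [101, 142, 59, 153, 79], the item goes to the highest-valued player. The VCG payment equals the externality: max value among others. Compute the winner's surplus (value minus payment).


Step 1: The winner is the agent with the highest value: agent 3 with value 153
Step 2: Values of other agents: [101, 142, 59, 79]
Step 3: VCG payment = max of others' values = 142
Step 4: Surplus = 153 - 142 = 11

11


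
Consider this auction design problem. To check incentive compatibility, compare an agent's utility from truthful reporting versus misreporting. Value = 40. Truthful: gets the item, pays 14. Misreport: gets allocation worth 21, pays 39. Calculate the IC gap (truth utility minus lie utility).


Step 1: U(truth) = value - payment = 40 - 14 = 26
Step 2: U(lie) = allocation - payment = 21 - 39 = -18
Step 3: IC gap = 26 - (-18) = 44

44


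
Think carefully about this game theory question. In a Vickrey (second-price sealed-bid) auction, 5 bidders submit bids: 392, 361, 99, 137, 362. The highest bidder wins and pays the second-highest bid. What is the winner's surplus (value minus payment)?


Step 1: Sort bids in descending order: 392, 362, 361, 137, 99
Step 2: The winning bid is the highest: 392
Step 3: The payment equals the second-highest bid: 362
Step 4: Surplus = winner's bid - payment = 392 - 362 = 30

30


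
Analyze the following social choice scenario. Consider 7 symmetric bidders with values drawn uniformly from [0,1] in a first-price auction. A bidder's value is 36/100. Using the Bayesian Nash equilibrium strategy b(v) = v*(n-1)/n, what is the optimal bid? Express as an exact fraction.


Step 1: The symmetric BNE bidding function is b(v) = v * (n-1) / n
Step 2: Substitute v = 9/25 and n = 7
Step 3: b = 9/25 * 6/7
Step 4: b = 54/175

54/175


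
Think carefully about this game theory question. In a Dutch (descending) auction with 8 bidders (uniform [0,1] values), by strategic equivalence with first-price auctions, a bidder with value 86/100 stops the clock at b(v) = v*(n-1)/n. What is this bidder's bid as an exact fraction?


Step 1: Dutch auctions are strategically equivalent to first-price auctions
Step 2: The equilibrium bid is b(v) = v*(n-1)/n
Step 3: b = 43/50 * 7/8
Step 4: b = 301/400

301/400


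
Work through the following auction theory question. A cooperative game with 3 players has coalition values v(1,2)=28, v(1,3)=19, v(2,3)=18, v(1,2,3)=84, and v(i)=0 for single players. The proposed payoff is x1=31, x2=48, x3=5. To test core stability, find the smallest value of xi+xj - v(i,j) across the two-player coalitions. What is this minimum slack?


Step 1: Slack for coalition (1,2): x1+x2 - v12 = 79 - 28 = 51
Step 2: Slack for coalition (1,3): x1+x3 - v13 = 36 - 19 = 17
Step 3: Slack for coalition (2,3): x2+x3 - v23 = 53 - 18 = 35
Step 4: Minimum slack = min(51, 17, 35) = 17, attained by (1,3); no pair can gain by deviating, so the allocation is in the core

17


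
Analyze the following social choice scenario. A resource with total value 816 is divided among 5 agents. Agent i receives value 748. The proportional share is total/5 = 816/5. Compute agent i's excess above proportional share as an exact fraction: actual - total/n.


Step 1: Proportional share = 816/5
Step 2: Agent's actual allocation = 748
Step 3: Excess = 748 - 816/5 = 2924/5

2924/5


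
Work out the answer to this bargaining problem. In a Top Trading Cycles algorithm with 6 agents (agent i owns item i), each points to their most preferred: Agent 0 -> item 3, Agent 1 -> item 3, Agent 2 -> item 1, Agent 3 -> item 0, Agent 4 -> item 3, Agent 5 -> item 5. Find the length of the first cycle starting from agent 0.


Step 1: Trace the pointer graph from agent 0: 0 -> 3 -> 0
Step 2: A cycle is detected when we revisit agent 0
Step 3: The cycle is: 0 -> 3 -> 0
Step 4: Cycle length = 2

2


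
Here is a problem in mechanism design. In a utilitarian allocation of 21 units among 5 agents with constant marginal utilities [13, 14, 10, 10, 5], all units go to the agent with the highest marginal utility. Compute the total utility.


Step 1: The marginal utilities are [13, 14, 10, 10, 5]
Step 2: The highest marginal utility is 14
Step 3: All 21 units go to that agent
Step 4: Total utility = 14 * 21 = 294

294


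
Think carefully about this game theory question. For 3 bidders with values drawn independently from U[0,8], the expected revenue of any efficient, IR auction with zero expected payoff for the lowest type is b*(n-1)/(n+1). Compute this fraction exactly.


Step 1: By Revenue Equivalence, expected revenue = b*(n-1)/(n+1)
Step 2: Substituting n = 3, b = 8
Step 3: Revenue = 8*(3-1)/(3+1) = 8*2/4
Step 4: Revenue = 16/4 = 4

4


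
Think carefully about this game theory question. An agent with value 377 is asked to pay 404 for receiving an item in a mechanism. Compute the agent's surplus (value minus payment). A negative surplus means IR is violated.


Step 1: Surplus = value - payment = 377 - 404 = -27
Step 2: IR is violated (surplus < 0)

-27


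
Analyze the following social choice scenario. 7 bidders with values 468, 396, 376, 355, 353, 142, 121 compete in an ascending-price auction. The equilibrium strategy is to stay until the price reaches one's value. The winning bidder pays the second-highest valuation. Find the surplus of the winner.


Step 1: Identify the highest value: 468
Step 2: Identify the second-highest value: 396
Step 3: The final price = second-highest value = 396
Step 4: Surplus = 468 - 396 = 72

72


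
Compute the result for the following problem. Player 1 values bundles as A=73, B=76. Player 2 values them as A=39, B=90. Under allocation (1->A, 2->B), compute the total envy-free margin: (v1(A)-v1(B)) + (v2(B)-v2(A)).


Step 1: Player 1's margin = v1(A) - v1(B) = 73 - 76 = -3
Step 2: Player 2's margin = v2(B) - v2(A) = 90 - 39 = 51
Step 3: Total margin = -3 + 51 = 48

48


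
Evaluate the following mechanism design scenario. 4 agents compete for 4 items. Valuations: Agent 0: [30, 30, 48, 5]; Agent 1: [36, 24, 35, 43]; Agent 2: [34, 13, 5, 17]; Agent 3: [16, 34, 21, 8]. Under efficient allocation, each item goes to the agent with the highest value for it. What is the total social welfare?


Step 1: For each item, find the maximum value among all agents.
Step 2: Item 0 -> Agent 1 (value 36)
Step 3: Item 1 -> Agent 3 (value 34)
Step 4: Item 2 -> Agent 0 (value 48)
Step 5: Item 3 -> Agent 1 (value 43)
Step 6: Total welfare = 36 + 34 + 48 + 43 = 161

161


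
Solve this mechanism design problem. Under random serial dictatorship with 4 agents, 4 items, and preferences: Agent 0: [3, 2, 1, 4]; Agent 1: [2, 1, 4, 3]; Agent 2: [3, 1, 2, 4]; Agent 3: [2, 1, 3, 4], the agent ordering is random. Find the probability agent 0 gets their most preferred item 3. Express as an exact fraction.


Step 1: Agent 0 wants item 3
Step 2: There are 24 possible orderings of agents
Step 3: In 12 orderings, agent 0 gets item 3
Step 4: Probability = 12/24 = 1/2

1/2


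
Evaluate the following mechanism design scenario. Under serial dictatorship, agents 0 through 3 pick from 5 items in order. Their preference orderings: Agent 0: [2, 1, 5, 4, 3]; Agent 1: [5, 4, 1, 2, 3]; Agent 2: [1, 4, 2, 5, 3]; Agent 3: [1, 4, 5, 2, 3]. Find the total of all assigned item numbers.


Step 1: Agent 0 picks item 2
Step 2: Agent 1 picks item 5
Step 3: Agent 2 picks item 1
Step 4: Agent 3 picks item 4
Step 5: Sum = 2 + 5 + 1 + 4 = 12

12


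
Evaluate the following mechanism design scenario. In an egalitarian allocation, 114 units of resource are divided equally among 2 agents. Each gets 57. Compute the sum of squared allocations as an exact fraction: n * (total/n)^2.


Step 1: Each agent's share = 114/2 = 57
Step 2: Square of each share = (57)^2 = 3249
Step 3: Sum of squares = 2 * 3249 = 6498

6498


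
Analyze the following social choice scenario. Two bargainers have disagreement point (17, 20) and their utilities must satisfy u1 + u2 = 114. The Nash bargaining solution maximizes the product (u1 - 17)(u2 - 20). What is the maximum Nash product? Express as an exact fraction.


Step 1: The Nash solution splits surplus symmetrically above the disagreement point
Step 2: u1 = (total + d1 - d2)/2 = (114 + 17 - 20)/2 = 111/2
Step 3: u2 = (total - d1 + d2)/2 = (114 - 17 + 20)/2 = 117/2
Step 4: Nash product = (111/2 - 17) * (117/2 - 20)
Step 5: = 77/2 * 77/2 = 5929/4

5929/4


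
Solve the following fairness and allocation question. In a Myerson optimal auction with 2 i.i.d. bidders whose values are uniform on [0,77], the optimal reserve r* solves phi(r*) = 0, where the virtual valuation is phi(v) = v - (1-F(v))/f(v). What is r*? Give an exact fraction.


Step 1: For U[0,77], F(v) = v/77 and f(v) = 1/77
Step 2: phi(v) = v - (1 - v/77)/(1/77) = v - (77 - v) = 2v - 77
Step 3: Set phi(r*) = 0: 2r* - 77 = 0
Step 4: r* = 77/2 (the number of bidders n = 2 does not enter)

77/2


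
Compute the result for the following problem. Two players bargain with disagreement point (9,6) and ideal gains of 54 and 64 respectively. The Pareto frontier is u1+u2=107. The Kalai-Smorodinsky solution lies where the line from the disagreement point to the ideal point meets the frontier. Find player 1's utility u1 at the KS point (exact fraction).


Step 1: At the KS point, (u1-d1)/r1 = (u2-d2)/r2 = t and u1+u2 = 107
Step 2: u1 = d1 + r1*t and u2 = d2 + r2*t, so (d1 + r1*t) + (d2 + r2*t) = 107
Step 3: t = (107 - 9 - 6)/(54 + 64) = 92/118 = 46/59
Step 4: u1 = d1 + r1*t = 9 + 54 * 46/59 = 3015/59
Step 5: (Check: u2 = d2 + r2*t = 3298/59; u1+u2 = 3015/59 + 3298/59 = 107, on the frontier.)

3015/59


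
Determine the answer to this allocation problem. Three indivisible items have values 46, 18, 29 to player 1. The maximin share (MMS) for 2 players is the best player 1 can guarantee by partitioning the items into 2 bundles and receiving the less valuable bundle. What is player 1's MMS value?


Step 1: Item values = 46, 18, 29
Step 2: Enumerate all 2-bundle partitions and take the smaller bundle:
  Partition 1: {46} vs {18,29} -> bundles 46, 47; min = 46
  Partition 2: {18} vs {46,29} -> bundles 18, 75; min = 18
  Partition 3: {29} vs {46,18} -> bundles 29, 64; min = 29
Step 3: MMS = max(46, 18, 29) = 46

46


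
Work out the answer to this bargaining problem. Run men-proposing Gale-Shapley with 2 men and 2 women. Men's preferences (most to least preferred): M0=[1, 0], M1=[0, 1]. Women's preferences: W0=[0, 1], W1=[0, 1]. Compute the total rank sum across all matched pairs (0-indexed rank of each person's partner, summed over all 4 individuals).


Step 1: Run Gale-Shapley (men propose, women hold best offer):
  M0 proposes to W1; she accepts
  M1 proposes to W0; she accepts
Step 2: Final matching: W0-M1, W1-M0
Step 3: 0-indexed ranks (man's rank of his match, then woman's): 0 + 1 + 0 + 0
Step 4: Total rank sum = 1

1


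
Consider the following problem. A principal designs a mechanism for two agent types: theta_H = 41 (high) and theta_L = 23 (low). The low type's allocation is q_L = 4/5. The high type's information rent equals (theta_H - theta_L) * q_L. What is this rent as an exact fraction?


Step 1: theta_H - theta_L = 41 - 23 = 18
Step 2: Information rent = (theta_H - theta_L) * q_L
Step 3: = 18 * 4/5
Step 4: = 72/5

72/5


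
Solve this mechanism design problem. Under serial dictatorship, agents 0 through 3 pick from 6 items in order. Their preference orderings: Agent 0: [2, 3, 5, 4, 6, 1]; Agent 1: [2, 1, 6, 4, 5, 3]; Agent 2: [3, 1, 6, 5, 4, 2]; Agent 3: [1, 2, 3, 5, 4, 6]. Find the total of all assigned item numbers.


Step 1: Agent 0 picks item 2
Step 2: Agent 1 picks item 1
Step 3: Agent 2 picks item 3
Step 4: Agent 3 picks item 5
Step 5: Sum = 2 + 1 + 3 + 5 = 11

11


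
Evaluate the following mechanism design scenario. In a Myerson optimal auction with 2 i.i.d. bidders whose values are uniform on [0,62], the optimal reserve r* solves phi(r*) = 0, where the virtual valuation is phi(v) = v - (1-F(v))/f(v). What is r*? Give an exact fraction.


Step 1: For U[0,62], F(v) = v/62 and f(v) = 1/62
Step 2: phi(v) = v - (1 - v/62)/(1/62) = v - (62 - v) = 2v - 62
Step 3: Set phi(r*) = 0: 2r* - 62 = 0
Step 4: r* = 62/2 = 31 (the number of bidders n = 2 does not enter)

31


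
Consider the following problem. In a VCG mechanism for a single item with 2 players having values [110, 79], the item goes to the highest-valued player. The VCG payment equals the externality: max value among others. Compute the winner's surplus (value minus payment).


Step 1: The winner is the agent with the highest value: agent 0 with value 110
Step 2: Values of other agents: [79]
Step 3: VCG payment = max of others' values = 79
Step 4: Surplus = 110 - 79 = 31

31


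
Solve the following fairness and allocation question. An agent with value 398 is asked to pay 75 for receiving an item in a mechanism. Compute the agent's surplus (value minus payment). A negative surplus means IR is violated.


Step 1: Surplus = value - payment = 398 - 75 = 323
Step 2: IR is satisfied (surplus >= 0)

323


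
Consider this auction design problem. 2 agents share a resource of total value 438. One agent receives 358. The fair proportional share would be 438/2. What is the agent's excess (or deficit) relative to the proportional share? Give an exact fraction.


Step 1: Proportional share = 438/2 = 219
Step 2: Agent's actual allocation = 358
Step 3: Excess = 358 - 219 = 139

139


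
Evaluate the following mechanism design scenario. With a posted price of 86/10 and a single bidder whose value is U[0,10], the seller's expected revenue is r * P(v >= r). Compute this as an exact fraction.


Step 1: Posted price r = 43/5, value support [0,10]
Step 2: P(v >= r) = (10 - 43/5)/10 = 7/50
Step 3: Expected revenue = r * P(v >= r) = 43/5 * 7/50
Step 4: Revenue = 301/250

301/250


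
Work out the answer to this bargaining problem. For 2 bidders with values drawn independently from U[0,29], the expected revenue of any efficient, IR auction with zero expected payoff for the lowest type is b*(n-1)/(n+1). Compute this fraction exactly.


Step 1: By Revenue Equivalence, expected revenue = b*(n-1)/(n+1)
Step 2: Substituting n = 2, b = 29
Step 3: Revenue = 29*(2-1)/(2+1) = 29*1/3
Step 4: Revenue = 29/3

29/3


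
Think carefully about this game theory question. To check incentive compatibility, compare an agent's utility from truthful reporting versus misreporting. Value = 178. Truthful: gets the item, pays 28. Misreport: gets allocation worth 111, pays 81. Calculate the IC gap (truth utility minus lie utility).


Step 1: U(truth) = value - payment = 178 - 28 = 150
Step 2: U(lie) = allocation - payment = 111 - 81 = 30
Step 3: IC gap = 150 - 30 = 120

120


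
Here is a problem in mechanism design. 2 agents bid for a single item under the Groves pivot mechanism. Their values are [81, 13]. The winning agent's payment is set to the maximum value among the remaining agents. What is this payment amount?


Step 1: The efficient winner is agent 0 with value 81
Step 2: Other agents' values: [13]
Step 3: Pivot payment = max(others) = 13
Step 4: The winner pays 13

13


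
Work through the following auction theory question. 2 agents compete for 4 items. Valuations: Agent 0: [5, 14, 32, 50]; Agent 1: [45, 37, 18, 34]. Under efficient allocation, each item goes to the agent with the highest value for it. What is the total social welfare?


Step 1: For each item, find the maximum value among all agents.
Step 2: Item 0 -> Agent 1 (value 45)
Step 3: Item 1 -> Agent 1 (value 37)
Step 4: Item 2 -> Agent 0 (value 32)
Step 5: Item 3 -> Agent 0 (value 50)
Step 6: Total welfare = 45 + 37 + 32 + 50 = 164

164


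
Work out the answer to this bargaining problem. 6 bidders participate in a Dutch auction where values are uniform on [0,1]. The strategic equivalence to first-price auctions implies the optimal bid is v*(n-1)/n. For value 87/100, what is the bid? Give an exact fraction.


Step 1: Dutch auctions are strategically equivalent to first-price auctions
Step 2: The equilibrium bid is b(v) = v*(n-1)/n
Step 3: b = 87/100 * 5/6
Step 4: b = 29/40

29/40
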